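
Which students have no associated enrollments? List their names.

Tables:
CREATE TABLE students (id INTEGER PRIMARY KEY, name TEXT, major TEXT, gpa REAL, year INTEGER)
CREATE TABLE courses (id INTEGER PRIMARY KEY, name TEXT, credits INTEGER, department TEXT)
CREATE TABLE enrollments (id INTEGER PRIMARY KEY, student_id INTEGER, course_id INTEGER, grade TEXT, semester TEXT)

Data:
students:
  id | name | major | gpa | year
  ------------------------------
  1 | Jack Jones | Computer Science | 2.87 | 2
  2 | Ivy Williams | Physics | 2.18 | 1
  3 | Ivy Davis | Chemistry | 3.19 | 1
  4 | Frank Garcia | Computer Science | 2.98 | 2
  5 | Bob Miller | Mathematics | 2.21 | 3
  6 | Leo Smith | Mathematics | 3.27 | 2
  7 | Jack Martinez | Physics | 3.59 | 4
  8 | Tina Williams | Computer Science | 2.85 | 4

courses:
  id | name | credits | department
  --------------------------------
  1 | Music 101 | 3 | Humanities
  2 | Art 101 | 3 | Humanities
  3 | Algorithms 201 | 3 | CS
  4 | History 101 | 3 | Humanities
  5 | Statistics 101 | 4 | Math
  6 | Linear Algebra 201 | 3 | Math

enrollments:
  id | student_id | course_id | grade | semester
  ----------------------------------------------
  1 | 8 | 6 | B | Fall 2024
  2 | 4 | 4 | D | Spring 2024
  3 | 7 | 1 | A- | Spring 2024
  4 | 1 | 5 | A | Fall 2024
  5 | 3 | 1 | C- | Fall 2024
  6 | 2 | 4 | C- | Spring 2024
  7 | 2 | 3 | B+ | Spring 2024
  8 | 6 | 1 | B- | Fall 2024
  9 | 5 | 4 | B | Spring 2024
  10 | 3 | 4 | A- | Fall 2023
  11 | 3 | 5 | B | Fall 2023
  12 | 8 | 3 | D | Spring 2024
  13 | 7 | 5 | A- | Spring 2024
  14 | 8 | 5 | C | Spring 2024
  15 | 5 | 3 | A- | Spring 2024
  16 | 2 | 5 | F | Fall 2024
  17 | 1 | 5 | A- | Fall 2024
SELECT p.name FROM students p LEFT JOIN enrollments c ON c.student_id = p.id WHERE c.id IS NULL

Execution result:
(no rows)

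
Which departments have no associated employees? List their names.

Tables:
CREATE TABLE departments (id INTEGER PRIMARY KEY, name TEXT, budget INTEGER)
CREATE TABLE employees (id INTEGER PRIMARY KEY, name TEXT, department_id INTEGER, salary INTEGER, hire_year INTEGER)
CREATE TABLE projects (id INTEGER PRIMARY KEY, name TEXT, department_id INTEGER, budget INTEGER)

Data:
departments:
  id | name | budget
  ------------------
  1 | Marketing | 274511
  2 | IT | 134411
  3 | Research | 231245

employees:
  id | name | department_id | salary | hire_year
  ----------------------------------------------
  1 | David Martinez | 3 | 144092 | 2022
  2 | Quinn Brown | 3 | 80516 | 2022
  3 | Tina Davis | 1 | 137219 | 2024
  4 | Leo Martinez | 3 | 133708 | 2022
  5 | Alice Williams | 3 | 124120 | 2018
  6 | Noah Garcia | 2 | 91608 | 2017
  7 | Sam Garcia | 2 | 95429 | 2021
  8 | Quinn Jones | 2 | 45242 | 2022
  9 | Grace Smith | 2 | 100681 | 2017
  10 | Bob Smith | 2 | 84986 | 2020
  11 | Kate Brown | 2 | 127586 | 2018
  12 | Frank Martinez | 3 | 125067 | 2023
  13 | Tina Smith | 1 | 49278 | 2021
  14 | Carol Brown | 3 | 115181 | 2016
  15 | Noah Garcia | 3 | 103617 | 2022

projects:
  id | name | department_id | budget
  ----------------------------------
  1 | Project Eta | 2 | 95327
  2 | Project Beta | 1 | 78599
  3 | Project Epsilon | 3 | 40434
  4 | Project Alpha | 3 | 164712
SELECT p.name FROM departments p LEFT JOIN employees c ON c.department_id = p.id WHERE c.id IS NULL

Execution result:
(no rows)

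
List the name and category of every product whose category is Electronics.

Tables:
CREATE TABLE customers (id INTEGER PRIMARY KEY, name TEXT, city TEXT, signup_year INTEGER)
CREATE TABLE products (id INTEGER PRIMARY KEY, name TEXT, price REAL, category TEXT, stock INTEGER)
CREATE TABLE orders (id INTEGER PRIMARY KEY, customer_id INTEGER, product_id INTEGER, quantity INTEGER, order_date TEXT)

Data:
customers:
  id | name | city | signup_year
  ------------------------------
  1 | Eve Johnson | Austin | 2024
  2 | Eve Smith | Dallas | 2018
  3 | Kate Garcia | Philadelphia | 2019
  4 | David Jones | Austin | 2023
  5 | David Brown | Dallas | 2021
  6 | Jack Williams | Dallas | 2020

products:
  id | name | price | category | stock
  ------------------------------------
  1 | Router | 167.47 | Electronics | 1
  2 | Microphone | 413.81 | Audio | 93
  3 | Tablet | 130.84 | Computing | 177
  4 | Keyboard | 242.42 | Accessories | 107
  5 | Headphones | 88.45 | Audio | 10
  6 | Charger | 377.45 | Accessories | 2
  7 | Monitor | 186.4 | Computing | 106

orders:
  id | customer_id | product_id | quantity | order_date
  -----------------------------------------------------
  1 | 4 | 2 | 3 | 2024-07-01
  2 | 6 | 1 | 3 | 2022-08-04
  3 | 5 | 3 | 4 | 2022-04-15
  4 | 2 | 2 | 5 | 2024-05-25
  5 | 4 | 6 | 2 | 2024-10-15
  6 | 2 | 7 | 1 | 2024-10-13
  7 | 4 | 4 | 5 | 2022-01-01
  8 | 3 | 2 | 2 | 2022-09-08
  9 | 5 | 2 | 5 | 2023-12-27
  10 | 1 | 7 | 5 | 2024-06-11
SELECT name, category FROM products WHERE category = 'Electronics'

Execution result:
name | category
Router | Electronics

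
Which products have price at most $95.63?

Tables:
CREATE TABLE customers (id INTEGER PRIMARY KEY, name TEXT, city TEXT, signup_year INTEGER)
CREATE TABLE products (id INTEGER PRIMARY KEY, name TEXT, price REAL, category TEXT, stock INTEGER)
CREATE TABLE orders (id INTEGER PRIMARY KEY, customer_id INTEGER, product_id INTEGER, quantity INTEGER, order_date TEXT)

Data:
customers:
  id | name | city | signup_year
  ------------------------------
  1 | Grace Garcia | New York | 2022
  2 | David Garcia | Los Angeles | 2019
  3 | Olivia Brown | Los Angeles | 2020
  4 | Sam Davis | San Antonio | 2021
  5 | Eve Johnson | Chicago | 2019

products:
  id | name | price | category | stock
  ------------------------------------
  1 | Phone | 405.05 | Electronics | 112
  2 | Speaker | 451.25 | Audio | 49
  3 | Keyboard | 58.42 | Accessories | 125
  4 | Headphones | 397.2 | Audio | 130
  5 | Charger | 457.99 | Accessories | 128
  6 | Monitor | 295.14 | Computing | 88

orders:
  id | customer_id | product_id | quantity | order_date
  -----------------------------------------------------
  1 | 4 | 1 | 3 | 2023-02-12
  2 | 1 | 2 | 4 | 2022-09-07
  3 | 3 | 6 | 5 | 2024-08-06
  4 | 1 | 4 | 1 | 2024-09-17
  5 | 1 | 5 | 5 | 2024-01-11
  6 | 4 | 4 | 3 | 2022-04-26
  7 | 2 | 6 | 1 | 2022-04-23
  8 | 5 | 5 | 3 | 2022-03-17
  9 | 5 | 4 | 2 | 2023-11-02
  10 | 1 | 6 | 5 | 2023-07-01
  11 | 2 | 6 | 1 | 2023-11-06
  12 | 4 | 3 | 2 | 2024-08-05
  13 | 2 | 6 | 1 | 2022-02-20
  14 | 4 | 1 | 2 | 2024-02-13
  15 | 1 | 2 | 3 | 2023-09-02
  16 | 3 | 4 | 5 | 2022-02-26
SELECT name, price FROM products WHERE price <= 95.63

Execution result:
name | price
Keyboard | 58.42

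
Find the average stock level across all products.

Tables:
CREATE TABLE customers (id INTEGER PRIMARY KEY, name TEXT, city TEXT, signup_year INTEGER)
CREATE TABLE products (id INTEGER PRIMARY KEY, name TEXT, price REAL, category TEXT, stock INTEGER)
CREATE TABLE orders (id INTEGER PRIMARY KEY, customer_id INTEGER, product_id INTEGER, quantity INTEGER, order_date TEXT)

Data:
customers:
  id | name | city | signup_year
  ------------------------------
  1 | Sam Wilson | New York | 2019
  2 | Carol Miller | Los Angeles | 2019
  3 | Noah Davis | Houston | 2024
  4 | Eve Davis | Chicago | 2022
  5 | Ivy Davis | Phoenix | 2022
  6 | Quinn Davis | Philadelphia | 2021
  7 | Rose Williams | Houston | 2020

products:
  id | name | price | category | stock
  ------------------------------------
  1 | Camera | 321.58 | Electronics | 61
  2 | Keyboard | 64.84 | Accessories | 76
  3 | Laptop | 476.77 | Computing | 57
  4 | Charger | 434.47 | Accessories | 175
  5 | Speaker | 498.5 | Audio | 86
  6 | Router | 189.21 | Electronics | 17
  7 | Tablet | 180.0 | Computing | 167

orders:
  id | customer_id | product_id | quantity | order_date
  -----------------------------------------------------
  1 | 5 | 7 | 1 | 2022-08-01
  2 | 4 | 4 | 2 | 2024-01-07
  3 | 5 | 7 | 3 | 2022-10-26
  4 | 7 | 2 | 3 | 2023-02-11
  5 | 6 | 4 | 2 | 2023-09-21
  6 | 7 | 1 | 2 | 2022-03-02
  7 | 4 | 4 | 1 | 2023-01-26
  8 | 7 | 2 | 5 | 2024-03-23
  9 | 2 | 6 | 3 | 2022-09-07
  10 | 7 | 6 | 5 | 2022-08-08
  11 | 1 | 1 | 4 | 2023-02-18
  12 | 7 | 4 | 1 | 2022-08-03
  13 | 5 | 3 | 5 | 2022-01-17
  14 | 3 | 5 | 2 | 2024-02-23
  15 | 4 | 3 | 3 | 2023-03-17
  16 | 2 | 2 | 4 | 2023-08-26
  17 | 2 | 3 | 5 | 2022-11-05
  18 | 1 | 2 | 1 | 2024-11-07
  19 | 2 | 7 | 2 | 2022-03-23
SELECT AVG(stock) FROM products

Execution result:
91.29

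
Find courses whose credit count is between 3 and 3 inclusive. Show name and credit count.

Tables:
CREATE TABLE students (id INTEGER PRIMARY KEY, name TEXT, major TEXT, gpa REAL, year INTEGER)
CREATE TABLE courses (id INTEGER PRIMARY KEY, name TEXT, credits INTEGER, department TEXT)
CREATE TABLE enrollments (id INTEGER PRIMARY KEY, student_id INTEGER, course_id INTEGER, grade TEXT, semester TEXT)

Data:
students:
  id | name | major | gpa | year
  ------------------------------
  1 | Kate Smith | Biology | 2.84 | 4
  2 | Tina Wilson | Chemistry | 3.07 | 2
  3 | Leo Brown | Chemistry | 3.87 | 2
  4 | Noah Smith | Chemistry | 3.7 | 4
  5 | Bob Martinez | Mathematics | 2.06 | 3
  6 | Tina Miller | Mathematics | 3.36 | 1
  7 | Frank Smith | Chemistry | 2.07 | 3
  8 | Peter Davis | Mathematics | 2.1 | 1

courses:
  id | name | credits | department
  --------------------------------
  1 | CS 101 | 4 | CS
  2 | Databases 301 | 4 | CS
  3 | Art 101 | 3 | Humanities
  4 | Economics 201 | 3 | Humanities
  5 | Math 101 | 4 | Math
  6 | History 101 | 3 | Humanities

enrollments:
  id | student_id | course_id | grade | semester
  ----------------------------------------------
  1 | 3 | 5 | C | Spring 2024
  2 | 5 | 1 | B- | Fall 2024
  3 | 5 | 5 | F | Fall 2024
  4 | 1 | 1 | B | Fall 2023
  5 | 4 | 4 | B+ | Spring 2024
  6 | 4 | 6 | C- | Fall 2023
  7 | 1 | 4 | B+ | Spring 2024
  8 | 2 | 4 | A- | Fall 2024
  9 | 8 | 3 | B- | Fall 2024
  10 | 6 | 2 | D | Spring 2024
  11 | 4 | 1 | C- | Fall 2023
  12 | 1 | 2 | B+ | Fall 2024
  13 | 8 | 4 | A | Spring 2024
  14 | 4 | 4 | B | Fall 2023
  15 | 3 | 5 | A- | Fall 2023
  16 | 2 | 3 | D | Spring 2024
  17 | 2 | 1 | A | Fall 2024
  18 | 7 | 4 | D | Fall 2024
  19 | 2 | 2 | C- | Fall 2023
SELECT name, credits FROM courses WHERE credits BETWEEN 3 AND 3

Execution result:
name | credits
Art 101 | 3
Economics 201 | 3
History 101 | 3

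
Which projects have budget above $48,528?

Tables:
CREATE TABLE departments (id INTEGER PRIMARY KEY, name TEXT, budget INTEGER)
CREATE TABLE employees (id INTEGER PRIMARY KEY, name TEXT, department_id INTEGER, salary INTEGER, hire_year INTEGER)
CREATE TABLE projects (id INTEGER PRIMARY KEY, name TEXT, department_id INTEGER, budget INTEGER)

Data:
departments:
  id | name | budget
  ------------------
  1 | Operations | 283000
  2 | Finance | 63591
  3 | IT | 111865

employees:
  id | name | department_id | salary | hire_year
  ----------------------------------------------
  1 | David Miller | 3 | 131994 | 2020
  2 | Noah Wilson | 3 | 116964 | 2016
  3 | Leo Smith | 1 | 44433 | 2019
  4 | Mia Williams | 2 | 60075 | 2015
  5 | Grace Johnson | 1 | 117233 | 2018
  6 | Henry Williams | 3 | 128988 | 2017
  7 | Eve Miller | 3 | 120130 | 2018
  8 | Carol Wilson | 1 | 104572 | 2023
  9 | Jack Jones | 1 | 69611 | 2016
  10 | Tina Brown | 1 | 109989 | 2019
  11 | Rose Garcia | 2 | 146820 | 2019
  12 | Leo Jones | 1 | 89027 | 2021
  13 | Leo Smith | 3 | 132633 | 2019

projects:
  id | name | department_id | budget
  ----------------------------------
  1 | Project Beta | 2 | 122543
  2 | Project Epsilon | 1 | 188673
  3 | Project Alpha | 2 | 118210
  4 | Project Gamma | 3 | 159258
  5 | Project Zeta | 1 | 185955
SELECT name, budget FROM projects WHERE budget > 48528

Execution result:
name | budget
Project Beta | 122543
Project Epsilon | 188673
Project Alpha | 118210
Project Gamma | 159258
Project Zeta | 185955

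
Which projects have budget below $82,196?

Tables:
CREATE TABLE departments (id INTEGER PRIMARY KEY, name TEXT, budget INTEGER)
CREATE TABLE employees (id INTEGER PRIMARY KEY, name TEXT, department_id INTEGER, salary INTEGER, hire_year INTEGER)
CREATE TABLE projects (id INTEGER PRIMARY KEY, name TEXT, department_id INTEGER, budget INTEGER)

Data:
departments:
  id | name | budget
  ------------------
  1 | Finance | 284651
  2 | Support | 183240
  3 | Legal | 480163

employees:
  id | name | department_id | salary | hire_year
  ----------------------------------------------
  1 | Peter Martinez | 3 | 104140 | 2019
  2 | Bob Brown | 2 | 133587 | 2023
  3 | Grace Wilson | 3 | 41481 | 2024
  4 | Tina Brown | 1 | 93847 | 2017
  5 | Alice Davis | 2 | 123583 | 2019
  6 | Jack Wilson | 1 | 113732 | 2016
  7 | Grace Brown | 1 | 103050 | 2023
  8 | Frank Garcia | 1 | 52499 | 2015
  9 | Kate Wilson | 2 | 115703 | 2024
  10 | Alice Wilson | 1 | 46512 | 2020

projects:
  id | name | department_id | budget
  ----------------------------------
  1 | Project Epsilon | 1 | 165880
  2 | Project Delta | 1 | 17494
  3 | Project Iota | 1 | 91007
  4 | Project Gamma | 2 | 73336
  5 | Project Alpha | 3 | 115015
SELECT name, budget FROM projects WHERE budget < 82196

Execution result:
name | budget
Project Delta | 17494
Project Gamma | 73336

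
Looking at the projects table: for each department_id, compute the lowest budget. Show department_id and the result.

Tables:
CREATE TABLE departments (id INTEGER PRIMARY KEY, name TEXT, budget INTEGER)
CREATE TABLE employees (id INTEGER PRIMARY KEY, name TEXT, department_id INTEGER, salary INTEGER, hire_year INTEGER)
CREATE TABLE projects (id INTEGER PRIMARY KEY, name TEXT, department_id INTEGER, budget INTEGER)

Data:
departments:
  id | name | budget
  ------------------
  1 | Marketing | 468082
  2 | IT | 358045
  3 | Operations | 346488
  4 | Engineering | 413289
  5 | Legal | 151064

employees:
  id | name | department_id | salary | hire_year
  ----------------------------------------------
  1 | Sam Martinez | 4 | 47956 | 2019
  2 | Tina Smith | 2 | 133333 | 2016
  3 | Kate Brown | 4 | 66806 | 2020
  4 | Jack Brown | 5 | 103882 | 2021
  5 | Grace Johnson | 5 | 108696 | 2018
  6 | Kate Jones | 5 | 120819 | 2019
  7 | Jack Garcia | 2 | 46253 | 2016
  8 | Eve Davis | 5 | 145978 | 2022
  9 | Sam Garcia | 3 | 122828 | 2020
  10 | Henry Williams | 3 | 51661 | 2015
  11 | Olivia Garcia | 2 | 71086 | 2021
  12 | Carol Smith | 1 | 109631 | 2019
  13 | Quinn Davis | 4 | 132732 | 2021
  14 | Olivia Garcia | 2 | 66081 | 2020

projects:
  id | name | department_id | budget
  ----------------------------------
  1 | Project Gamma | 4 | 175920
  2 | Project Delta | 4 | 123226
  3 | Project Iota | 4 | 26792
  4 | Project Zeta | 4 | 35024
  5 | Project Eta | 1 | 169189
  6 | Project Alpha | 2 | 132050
SELECT department_id, MIN(budget) AS min_budget FROM projects GROUP BY department_id

Execution result:
department_id | min_budget
1 | 169189
2 | 132050
4 | 26792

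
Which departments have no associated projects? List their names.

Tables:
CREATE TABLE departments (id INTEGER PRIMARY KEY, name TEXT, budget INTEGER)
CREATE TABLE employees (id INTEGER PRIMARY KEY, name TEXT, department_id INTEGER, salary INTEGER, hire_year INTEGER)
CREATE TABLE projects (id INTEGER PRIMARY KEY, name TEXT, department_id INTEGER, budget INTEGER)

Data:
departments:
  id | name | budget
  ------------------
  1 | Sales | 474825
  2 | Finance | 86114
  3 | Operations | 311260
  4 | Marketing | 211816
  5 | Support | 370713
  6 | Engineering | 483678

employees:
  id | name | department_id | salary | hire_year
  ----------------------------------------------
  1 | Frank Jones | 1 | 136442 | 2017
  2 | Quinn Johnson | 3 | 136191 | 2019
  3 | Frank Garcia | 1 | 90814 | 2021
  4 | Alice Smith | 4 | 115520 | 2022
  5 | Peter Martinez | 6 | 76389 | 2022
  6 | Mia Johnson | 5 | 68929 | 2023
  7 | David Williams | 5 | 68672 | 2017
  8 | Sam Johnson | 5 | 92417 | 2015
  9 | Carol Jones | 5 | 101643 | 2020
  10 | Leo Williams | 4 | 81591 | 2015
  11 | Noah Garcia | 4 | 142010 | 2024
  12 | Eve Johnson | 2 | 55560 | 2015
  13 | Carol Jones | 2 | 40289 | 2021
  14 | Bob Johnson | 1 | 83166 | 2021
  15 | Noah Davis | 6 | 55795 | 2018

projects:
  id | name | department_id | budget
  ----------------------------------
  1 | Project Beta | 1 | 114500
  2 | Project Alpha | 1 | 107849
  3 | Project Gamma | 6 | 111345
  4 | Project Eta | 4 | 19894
SELECT p.name FROM departments p LEFT JOIN projects c ON c.department_id = p.id WHERE c.id IS NULL

Execution result:
name
Finance
Operations
Support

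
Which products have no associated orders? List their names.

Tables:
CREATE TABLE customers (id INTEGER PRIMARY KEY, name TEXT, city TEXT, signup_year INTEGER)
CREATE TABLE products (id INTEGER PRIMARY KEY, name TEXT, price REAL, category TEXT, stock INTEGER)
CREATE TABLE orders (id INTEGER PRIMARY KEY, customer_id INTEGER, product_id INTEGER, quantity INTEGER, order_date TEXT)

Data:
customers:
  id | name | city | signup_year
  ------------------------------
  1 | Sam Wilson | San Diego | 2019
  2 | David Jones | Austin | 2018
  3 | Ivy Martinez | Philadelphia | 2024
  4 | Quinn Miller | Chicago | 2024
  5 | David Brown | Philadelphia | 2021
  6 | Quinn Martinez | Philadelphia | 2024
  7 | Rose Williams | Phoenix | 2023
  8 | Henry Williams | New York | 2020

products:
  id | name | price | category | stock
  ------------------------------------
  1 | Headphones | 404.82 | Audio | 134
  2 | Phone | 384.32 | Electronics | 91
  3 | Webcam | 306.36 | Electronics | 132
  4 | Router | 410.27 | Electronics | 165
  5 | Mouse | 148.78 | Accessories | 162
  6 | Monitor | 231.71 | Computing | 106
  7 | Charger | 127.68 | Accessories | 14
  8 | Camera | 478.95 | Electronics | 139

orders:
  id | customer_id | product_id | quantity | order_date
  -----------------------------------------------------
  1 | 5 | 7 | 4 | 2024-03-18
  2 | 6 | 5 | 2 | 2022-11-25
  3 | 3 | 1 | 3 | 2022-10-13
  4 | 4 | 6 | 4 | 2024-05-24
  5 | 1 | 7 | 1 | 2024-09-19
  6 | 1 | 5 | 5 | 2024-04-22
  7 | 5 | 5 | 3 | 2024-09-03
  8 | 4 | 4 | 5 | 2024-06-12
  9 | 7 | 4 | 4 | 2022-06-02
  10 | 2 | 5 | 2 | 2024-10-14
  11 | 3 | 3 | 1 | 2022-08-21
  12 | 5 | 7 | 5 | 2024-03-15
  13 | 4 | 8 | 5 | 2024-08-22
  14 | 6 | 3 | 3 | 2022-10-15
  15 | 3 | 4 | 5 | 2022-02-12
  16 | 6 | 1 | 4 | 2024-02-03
SELECT p.name FROM products p LEFT JOIN orders c ON c.product_id = p.id WHERE c.id IS NULL

Execution result:
Phone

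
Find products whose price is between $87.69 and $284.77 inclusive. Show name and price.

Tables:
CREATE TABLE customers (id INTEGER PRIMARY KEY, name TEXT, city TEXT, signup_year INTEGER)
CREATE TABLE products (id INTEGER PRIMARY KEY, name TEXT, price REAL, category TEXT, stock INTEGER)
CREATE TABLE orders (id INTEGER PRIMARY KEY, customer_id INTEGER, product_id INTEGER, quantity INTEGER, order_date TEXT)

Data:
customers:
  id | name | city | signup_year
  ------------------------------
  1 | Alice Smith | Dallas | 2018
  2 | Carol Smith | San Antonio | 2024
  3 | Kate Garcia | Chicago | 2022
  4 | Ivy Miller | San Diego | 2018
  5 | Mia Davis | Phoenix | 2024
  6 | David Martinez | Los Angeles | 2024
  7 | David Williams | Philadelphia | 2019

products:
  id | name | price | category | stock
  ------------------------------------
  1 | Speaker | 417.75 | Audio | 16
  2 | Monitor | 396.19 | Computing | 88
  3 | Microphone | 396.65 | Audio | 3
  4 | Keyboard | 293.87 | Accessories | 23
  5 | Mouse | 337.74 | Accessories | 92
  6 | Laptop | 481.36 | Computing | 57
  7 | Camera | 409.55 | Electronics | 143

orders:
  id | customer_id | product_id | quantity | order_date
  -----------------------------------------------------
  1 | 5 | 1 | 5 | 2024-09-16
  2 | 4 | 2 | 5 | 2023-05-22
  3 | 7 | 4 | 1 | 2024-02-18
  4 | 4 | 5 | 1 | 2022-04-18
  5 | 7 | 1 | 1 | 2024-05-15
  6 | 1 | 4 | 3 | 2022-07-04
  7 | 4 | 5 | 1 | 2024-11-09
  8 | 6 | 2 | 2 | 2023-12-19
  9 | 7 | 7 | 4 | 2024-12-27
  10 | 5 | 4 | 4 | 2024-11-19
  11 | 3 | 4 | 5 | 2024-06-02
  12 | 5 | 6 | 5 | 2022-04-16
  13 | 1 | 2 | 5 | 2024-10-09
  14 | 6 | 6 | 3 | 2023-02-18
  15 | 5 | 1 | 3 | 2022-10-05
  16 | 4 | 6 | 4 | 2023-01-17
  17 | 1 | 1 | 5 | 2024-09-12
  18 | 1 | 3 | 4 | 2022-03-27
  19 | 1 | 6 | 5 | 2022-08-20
SELECT name, price FROM products WHERE price BETWEEN 87.69 AND 284.77

Execution result:
(no rows)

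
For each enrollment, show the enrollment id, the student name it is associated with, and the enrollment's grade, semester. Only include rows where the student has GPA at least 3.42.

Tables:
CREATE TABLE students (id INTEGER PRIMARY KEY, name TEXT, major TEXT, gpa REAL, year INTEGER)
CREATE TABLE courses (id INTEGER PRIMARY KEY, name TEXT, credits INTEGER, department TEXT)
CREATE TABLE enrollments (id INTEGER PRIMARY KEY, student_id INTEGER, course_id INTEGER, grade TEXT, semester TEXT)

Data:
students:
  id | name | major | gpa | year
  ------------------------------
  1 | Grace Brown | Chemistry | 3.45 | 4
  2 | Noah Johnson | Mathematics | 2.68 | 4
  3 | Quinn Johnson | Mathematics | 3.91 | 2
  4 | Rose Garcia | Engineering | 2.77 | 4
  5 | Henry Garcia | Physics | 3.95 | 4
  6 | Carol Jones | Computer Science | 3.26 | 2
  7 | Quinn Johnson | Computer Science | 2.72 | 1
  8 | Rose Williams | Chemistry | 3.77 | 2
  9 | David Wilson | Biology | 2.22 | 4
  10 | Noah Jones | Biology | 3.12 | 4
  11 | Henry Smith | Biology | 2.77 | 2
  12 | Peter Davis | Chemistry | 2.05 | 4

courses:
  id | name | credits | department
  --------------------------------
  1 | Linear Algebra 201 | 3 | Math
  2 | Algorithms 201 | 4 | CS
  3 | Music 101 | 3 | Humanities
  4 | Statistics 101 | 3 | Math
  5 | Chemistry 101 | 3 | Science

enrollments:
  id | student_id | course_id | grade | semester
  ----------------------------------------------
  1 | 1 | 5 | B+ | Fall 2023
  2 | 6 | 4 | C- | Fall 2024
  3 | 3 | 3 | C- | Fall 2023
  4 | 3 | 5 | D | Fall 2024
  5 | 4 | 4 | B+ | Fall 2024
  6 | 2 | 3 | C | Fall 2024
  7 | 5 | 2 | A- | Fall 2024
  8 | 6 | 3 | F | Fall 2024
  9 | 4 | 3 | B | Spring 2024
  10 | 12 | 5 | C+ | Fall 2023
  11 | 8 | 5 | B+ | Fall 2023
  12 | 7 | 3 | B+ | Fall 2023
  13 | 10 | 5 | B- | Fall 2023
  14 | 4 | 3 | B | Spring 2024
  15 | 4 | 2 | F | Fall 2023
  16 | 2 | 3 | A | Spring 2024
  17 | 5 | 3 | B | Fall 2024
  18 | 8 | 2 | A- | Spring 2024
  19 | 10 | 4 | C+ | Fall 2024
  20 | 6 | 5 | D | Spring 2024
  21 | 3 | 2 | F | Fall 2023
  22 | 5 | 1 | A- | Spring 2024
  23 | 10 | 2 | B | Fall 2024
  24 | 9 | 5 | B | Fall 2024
SELECT c.id, p.name AS student, c.grade, c.semester FROM enrollments c JOIN students p ON c.student_id = p.id WHERE p.gpa >= 3.42

Execution result:
id | student | grade | semester
1 | Grace Brown | B+ | Fall 2023
3 | Quinn Johnson | C- | Fall 2023
4 | Quinn Johnson | D | Fall 2024
7 | Henry Garcia | A- | Fall 2024
11 | Rose Williams | B+ | Fall 2023
17 | Henry Garcia | B | Fall 2024
18 | Rose Williams | A- | Spring 2024
21 | Quinn Johnson | F | Fall 2023
22 | Henry Garcia | A- | Spring 2024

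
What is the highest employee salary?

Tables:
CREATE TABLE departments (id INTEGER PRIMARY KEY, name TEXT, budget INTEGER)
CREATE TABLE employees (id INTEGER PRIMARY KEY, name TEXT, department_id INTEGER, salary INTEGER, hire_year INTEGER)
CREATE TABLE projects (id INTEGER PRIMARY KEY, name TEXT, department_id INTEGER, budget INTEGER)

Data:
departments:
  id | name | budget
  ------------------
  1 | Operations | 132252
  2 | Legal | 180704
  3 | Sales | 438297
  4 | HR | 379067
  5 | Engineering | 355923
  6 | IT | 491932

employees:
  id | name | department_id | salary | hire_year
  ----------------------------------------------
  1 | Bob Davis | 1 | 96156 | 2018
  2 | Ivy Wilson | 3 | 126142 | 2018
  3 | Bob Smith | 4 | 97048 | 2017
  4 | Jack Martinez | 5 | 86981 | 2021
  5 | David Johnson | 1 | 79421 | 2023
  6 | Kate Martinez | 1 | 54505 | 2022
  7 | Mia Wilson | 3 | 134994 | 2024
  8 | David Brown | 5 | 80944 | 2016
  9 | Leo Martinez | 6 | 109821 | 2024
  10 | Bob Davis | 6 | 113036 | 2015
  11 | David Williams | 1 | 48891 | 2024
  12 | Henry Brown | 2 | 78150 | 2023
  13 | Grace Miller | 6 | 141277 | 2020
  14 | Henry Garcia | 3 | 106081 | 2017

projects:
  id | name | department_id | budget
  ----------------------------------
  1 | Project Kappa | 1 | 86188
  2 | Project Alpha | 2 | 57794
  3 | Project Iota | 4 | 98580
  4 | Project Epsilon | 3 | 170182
SELECT MAX(salary) FROM employees

Execution result:
141277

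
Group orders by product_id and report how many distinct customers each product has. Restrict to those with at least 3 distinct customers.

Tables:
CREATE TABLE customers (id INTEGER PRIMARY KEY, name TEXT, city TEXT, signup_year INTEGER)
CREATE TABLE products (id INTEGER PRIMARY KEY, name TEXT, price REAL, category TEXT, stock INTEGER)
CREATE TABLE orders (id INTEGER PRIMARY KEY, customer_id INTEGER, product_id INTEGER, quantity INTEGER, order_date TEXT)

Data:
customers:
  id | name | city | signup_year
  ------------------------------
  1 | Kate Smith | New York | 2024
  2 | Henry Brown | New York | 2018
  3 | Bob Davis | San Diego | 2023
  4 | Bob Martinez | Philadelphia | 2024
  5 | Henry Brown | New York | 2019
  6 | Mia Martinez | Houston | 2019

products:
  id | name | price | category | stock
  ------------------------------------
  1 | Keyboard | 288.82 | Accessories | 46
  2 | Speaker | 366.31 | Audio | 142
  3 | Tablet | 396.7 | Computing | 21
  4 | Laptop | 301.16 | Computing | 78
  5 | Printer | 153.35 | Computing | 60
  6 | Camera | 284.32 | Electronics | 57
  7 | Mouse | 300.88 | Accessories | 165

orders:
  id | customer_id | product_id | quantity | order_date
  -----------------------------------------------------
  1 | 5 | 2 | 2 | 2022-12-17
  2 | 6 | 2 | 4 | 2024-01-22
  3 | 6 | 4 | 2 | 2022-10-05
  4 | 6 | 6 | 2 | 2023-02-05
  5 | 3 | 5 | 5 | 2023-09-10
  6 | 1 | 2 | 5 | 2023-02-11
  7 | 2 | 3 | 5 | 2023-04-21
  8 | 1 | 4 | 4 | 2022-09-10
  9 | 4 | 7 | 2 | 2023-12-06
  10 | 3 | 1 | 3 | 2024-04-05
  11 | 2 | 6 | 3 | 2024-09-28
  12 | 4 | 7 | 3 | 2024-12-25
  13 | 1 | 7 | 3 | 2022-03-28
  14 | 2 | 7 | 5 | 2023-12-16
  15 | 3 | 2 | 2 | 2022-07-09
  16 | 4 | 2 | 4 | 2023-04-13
SELECT product_id, COUNT(DISTINCT customer_id) AS distinct_customer_count FROM orders GROUP BY product_id HAVING COUNT(DISTINCT customer_id) >= 3

Execution result:
product_id | distinct_customer_count
2 | 5
7 | 3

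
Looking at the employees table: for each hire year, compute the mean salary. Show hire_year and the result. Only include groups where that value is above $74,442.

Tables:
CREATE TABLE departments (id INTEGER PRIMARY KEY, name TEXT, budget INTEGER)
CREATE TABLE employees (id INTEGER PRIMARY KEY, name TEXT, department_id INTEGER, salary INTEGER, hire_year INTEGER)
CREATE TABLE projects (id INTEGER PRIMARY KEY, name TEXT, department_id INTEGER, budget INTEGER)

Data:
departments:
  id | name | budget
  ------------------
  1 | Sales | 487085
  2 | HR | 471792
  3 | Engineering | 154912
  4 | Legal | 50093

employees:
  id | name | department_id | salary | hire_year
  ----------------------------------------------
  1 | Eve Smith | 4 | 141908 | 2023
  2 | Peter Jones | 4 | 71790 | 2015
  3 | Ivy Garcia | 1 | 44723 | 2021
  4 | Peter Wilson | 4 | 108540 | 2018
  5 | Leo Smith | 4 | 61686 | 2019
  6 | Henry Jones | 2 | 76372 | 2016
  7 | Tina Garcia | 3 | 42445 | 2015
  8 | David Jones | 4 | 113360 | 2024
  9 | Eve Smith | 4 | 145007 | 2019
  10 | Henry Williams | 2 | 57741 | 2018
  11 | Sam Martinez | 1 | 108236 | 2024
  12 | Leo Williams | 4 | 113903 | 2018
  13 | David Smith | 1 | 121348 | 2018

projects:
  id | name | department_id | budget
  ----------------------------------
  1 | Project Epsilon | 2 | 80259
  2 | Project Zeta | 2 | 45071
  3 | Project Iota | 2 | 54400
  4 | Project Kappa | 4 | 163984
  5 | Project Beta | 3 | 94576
SELECT hire_year, AVG(salary) AS avg_salary FROM employees GROUP BY hire_year HAVING AVG(salary) > 74442

Execution result:
hire_year | avg_salary
2016 | 76372.00
2018 | 100383.00
2019 | 103346.50
2023 | 141908.00
2024 | 110798.00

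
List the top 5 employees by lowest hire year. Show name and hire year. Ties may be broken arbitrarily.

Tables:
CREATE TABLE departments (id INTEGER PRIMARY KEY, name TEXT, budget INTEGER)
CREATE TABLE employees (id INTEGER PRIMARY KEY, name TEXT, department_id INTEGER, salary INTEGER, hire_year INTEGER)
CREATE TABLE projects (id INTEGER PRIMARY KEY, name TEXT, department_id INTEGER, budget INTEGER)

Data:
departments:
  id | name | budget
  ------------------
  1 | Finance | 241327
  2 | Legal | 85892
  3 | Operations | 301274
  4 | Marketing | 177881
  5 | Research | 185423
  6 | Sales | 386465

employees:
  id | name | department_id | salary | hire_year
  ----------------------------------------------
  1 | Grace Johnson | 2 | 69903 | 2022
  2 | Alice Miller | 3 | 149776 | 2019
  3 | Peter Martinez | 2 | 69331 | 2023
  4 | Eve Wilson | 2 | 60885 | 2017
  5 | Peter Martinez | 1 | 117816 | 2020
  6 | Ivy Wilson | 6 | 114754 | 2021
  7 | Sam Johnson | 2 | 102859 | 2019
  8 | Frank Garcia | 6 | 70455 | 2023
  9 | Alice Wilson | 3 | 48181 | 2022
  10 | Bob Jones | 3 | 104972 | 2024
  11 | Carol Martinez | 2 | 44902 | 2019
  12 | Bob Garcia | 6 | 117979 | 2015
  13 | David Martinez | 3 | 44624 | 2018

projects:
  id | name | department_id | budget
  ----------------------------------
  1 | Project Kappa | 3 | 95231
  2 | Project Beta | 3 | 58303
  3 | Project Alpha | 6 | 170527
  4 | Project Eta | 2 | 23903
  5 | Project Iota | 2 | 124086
SELECT name, hire_year FROM employees ORDER BY hire_year ASC LIMIT 5

Execution result:
name | hire_year
Bob Garcia | 2015
Eve Wilson | 2017
David Martinez | 2018
Alice Miller | 2019
Sam Johnson | 2019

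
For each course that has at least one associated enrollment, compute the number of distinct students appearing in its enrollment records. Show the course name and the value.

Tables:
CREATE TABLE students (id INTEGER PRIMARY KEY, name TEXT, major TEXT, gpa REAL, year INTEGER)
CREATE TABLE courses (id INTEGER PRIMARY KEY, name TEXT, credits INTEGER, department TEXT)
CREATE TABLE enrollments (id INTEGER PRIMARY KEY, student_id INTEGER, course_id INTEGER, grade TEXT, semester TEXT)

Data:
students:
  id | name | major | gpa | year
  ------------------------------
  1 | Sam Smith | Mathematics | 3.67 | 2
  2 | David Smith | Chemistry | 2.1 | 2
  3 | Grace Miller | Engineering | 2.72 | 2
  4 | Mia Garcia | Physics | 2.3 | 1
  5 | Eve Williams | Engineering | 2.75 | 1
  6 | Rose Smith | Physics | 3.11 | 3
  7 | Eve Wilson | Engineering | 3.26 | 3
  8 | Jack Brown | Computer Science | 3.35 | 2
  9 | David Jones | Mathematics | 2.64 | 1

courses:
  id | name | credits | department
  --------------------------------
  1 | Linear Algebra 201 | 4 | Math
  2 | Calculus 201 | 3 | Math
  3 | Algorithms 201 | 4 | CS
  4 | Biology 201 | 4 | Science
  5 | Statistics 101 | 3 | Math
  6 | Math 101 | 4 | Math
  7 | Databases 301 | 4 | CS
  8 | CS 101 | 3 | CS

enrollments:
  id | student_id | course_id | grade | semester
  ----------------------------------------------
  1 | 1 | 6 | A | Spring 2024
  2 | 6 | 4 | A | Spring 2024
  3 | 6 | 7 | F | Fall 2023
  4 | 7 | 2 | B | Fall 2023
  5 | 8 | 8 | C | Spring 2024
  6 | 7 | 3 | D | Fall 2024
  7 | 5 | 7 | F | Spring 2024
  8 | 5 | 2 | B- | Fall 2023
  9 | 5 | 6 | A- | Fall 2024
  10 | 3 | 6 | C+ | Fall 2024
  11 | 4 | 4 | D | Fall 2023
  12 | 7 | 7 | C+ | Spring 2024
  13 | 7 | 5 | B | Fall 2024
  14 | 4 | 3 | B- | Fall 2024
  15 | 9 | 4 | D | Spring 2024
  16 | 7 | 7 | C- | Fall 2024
SELECT p.name, COUNT(DISTINCT c.student_id) AS distinct_student_count FROM enrollments c JOIN courses p ON c.course_id = p.id GROUP BY p.id, p.name

Execution result:
name | distinct_student_count
Calculus 201 | 2
Algorithms 201 | 2
Biology 201 | 3
Statistics 101 | 1
Math 101 | 3
Databases 301 | 3
CS 101 | 1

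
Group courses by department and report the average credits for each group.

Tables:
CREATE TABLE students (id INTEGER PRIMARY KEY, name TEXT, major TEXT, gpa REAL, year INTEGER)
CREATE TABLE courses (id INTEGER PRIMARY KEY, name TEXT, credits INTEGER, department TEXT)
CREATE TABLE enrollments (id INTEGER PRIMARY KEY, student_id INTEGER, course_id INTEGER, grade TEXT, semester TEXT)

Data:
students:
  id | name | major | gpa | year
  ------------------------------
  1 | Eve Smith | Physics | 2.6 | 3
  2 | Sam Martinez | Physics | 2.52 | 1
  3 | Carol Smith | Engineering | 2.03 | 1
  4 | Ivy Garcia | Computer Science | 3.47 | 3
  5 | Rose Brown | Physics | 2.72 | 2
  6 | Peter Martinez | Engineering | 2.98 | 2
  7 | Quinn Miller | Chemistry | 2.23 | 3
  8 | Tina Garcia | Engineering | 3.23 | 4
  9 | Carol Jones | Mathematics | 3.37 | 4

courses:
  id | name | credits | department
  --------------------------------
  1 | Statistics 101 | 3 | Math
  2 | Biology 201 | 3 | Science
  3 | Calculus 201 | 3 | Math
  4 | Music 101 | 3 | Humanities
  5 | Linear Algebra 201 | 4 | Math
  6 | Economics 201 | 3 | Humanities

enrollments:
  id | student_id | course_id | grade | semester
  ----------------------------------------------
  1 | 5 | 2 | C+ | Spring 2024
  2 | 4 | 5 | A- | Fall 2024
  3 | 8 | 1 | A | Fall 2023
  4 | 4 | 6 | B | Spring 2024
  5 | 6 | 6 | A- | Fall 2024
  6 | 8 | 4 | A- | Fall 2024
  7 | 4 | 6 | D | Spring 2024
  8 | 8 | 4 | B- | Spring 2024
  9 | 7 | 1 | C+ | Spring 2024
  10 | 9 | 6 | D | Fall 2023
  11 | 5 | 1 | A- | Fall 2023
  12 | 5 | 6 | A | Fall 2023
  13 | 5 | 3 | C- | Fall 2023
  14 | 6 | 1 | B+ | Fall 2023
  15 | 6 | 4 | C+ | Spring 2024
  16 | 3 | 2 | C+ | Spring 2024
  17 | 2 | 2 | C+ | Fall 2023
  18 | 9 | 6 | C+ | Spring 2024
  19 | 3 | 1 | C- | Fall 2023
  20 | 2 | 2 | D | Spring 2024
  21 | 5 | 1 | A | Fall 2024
SELECT department, AVG(credits) AS avg_credits FROM courses GROUP BY department

Execution result:
department | avg_credits
Humanities | 3.00
Math | 3.33
Science | 3.00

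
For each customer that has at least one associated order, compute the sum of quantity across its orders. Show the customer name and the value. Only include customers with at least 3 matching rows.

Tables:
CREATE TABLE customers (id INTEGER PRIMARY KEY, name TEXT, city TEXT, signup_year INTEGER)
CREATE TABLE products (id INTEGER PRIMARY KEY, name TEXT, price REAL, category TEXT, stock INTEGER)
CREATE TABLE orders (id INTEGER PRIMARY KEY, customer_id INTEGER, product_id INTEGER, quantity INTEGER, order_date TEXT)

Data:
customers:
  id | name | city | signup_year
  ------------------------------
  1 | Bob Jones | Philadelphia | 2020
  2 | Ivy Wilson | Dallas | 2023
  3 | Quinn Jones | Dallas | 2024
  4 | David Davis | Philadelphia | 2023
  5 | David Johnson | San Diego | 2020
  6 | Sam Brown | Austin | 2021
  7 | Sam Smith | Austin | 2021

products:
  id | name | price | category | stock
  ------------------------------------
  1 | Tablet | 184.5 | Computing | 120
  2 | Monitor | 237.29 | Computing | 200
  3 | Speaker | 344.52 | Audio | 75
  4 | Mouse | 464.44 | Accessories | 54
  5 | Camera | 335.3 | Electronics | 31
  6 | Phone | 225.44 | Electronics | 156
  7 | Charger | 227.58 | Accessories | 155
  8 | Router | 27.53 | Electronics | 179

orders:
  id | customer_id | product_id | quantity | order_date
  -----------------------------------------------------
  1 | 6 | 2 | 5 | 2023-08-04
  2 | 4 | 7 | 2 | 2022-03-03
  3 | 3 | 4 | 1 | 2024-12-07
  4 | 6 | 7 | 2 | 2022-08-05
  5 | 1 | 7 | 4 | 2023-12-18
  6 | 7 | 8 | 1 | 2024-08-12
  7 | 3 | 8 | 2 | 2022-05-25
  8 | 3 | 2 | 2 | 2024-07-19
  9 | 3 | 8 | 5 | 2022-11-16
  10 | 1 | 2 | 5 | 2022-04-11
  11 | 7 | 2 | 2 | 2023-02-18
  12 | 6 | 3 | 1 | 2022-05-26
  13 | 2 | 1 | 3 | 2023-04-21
SELECT p.name, SUM(c.quantity) AS sum_quantity FROM orders c JOIN customers p ON c.customer_id = p.id GROUP BY p.id, p.name HAVING COUNT(*) >= 3

Execution result:
name | sum_quantity
Quinn Jones | 10
Sam Brown | 8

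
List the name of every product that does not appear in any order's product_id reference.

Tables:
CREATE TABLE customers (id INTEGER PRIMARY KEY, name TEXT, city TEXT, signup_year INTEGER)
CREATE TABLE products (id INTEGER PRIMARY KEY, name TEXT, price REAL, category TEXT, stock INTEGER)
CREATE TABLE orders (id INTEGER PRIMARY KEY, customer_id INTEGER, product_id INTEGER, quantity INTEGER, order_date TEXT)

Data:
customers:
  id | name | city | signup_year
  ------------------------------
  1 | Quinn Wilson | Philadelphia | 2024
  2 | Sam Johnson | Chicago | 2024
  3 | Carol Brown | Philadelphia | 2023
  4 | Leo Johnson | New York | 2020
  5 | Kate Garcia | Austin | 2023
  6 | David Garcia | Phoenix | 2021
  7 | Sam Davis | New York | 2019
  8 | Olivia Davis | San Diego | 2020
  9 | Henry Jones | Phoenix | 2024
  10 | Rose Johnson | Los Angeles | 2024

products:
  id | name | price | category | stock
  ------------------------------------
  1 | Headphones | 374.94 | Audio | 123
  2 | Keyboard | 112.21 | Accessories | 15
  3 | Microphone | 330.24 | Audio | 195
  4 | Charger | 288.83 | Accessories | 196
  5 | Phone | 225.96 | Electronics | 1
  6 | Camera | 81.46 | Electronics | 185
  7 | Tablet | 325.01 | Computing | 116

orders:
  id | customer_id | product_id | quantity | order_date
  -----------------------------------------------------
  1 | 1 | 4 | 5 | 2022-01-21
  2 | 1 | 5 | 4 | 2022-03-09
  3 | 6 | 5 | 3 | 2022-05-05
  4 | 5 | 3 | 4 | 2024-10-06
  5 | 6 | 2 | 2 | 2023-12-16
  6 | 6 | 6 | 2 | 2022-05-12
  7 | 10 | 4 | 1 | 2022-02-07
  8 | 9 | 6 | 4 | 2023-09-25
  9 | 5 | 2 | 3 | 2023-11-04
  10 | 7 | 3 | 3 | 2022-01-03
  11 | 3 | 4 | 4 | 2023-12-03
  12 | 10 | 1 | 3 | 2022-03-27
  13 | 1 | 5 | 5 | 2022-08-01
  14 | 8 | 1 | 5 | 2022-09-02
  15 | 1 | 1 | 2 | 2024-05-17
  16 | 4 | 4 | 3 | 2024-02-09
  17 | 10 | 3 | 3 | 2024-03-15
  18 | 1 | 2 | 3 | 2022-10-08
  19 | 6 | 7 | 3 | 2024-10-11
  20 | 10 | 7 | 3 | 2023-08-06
SELECT p.name FROM products p LEFT JOIN orders c ON c.product_id = p.id WHERE c.id IS NULL

Execution result:
(no rows)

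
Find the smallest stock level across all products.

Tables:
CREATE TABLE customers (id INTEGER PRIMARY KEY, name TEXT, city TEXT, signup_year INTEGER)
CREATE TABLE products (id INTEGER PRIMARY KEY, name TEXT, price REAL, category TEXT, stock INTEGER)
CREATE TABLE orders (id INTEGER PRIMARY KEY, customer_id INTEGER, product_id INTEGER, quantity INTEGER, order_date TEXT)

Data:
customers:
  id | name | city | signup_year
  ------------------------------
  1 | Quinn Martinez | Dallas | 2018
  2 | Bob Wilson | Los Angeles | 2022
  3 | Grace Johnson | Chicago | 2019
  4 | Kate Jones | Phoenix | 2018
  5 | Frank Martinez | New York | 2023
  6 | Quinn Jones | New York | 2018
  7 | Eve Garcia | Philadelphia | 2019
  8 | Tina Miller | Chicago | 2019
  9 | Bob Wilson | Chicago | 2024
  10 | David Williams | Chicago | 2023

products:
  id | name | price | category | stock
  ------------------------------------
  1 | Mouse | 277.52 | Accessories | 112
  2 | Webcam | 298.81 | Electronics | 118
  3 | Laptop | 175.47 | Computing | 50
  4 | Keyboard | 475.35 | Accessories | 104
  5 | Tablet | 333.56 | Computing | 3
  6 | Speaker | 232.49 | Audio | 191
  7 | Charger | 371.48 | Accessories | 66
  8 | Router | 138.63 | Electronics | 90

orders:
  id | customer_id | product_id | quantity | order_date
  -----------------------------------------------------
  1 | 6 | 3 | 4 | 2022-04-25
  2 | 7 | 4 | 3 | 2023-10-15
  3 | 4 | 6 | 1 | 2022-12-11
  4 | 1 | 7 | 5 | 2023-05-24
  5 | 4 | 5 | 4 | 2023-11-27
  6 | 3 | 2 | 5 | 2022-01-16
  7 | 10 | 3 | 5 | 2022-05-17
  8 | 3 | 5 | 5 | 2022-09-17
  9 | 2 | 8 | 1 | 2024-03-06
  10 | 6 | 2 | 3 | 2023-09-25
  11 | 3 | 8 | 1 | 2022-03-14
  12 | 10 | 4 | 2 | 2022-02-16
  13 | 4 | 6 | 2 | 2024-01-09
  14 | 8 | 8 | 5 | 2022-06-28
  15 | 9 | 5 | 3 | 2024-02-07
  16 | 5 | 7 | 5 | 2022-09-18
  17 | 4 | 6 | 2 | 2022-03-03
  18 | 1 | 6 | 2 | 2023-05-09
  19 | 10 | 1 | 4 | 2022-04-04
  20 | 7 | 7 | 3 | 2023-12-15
SELECT MIN(stock) FROM products

Execution result:
3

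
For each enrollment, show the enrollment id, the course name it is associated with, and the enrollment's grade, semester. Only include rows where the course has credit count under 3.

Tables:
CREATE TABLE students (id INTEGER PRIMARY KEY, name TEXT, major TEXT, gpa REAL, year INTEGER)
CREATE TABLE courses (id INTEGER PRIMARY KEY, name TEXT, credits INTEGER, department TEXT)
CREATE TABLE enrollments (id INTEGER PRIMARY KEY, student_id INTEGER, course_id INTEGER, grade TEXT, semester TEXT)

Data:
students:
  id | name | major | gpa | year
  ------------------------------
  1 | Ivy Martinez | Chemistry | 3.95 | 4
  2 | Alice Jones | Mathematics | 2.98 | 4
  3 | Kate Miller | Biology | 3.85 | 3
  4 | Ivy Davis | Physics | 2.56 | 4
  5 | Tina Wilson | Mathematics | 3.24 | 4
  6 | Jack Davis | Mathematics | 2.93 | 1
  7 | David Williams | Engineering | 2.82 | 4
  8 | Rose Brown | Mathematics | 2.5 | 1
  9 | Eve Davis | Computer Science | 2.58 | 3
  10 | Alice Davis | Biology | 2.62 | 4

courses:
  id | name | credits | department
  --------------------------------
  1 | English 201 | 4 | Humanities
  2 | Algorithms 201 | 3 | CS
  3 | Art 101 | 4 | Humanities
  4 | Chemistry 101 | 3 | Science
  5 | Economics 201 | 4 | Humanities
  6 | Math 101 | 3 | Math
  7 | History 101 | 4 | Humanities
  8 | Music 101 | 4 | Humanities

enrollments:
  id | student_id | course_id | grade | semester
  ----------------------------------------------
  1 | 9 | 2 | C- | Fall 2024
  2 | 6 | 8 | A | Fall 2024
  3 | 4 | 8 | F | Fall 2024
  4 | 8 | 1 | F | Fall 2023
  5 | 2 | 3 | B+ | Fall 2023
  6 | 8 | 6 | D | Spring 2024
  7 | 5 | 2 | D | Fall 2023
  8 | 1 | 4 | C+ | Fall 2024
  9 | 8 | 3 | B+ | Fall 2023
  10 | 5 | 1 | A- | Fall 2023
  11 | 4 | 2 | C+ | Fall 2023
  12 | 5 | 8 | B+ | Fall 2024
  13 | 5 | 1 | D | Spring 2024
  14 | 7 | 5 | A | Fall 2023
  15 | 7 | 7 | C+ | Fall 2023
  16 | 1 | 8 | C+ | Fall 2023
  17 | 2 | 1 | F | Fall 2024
SELECT c.id, p.name AS course, c.grade, c.semester FROM enrollments c JOIN courses p ON c.course_id = p.id WHERE p.credits < 3

Execution result:
(no rows)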